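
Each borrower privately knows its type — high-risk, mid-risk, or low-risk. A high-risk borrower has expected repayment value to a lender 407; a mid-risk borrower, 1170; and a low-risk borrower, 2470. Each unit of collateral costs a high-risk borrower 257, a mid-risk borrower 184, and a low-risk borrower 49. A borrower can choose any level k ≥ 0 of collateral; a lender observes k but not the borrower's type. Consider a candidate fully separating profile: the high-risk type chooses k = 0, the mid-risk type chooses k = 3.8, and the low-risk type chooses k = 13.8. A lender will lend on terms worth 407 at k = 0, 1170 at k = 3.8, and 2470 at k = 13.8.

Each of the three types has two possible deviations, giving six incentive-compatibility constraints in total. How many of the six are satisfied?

6

High-risk (own payoff 407): to k=3.8 gives 1170 − 257×3.8 = 193.4 → no gain ✓; to k=13.8 gives 2470 − 257×13.8 = -1076.6 → no gain ✓.
Low-risk (own payoff 2470 − 49×13.8 = 1793.8): to k=0 gives 407 → no gain ✓; to k=3.8 gives 1170 − 49×3.8 = 983.8 → no gain ✓.
Mid-risk (own payoff 1170 − 184×3.8 = 470.8): to k=0 gives 407 → no gain ✓; to k=13.8 gives 2470 − 184×13.8 = -69.2 → no gain ✓.
6 of the 6 constraints hold; this profile is a separating equilibrium.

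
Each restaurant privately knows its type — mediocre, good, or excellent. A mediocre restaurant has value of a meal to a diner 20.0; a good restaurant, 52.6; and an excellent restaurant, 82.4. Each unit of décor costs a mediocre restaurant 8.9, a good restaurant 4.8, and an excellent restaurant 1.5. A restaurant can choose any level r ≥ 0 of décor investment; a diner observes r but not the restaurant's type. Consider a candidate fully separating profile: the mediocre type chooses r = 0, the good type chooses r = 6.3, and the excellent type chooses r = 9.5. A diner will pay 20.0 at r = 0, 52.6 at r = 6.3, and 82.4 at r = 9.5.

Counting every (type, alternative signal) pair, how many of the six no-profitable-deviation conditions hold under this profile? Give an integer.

Good (own payoff 52.6 − 4.8×6.3 = 22.36): to r=0 gives 20.0 → no gain ✓; to r=9.5 gives 82.4 − 4.8×9.5 = 36.8 → profitable ✗.
Excellent (own payoff 82.4 − 1.5×9.5 = 68.15): to r=0 gives 20.0 → no gain ✓; to r=6.3 gives 52.6 − 1.5×6.3 = 43.15 → no gain ✓.
Mediocre (own payoff 20.0): to r=6.3 gives 52.6 − 8.9×6.3 = -3.47 → no gain ✓; to r=9.5 gives 82.4 − 8.9×9.5 = -2.15 → no gain ✓.
5 of the 6 constraints hold; not an equilibrium.

5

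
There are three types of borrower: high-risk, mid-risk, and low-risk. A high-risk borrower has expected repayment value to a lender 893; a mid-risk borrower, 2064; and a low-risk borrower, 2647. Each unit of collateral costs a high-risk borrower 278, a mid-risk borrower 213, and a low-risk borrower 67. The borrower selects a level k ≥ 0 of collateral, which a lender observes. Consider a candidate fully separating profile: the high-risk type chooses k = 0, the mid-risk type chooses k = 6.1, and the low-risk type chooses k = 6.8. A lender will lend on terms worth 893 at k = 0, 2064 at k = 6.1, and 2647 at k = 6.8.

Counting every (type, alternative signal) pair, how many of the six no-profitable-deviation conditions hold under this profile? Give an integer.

Low-risk (own payoff 2647 − 67×6.8 = 2191.4): to k=0 gives 893 → no gain ✓; to k=6.1 gives 2064 − 67×6.1 = 1655.3 → no gain ✓.
High-risk (own payoff 893): to k=6.1 gives 2064 − 278×6.1 = 368.2 → no gain ✓; to k=6.8 gives 2647 − 278×6.8 = 756.6 → no gain ✓.
Mid-risk (own payoff 2064 − 213×6.1 = 764.7): to k=0 gives 893 → profitable ✗; to k=6.8 gives 2647 − 213×6.8 = 1198.6 → profitable ✗.
4 of the 6 constraints hold; not an equilibrium.

4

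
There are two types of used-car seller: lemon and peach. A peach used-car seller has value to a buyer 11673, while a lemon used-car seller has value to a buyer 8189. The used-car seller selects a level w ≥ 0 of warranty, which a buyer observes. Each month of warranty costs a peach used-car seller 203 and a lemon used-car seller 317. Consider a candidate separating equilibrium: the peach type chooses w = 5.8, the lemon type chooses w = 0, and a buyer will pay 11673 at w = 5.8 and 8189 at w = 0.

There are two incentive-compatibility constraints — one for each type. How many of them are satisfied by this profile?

Lemon type: stay at 0 → 8189; mimic → 11673 − 317 × 5.8 = 9834.4. IC fails (8189 < 9834.4).
Peach type: signal → 11673 − 203 × 5.8 = 10495.6; deviate to 0 → 8189. IC holds (10495.6 ≥ 8189).
1 of 2 constraints hold, so this profile is not an equilibrium.

1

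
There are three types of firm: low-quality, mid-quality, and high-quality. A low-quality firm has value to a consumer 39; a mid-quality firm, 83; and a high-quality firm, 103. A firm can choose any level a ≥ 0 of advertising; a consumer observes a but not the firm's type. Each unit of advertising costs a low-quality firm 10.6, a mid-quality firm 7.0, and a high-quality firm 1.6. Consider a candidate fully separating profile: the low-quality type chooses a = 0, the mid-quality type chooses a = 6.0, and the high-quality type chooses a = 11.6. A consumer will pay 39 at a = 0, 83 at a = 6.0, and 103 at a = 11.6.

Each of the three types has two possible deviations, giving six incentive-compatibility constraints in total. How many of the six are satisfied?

6

Mid-quality (own payoff 83 − 7.0×6.0 = 41): to a=0 gives 39 → no gain ✓; to a=11.6 gives 103 − 7.0×11.6 = 21.8 → no gain ✓.
High-quality (own payoff 103 − 1.6×11.6 = 84.44): to a=0 gives 39 → no gain ✓; to a=6.0 gives 83 − 1.6×6.0 = 73.4 → no gain ✓.
Low-quality (own payoff 39): to a=6.0 gives 83 − 10.6×6.0 = 19.4 → no gain ✓; to a=11.6 gives 103 − 10.6×11.6 = -19.96 → no gain ✓.
6 of the 6 constraints hold; this profile is a separating equilibrium.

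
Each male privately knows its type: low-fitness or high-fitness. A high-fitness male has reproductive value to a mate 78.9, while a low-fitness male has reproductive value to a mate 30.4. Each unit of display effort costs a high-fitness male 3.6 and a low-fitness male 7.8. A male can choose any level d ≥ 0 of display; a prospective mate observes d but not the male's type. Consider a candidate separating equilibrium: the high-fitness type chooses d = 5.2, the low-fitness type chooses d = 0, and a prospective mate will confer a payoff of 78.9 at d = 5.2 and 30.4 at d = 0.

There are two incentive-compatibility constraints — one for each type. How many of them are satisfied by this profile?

1

High-fitness type: signal → 78.9 − 3.6 × 5.2 = 60.18; deviate to 0 → 30.4. IC holds (60.18 ≥ 30.4).
Low-fitness type: stay at 0 → 30.4; mimic → 78.9 − 7.8 × 5.2 = 38.34. IC fails (30.4 < 38.34).
1 of 2 constraints hold, so this profile is not an equilibrium.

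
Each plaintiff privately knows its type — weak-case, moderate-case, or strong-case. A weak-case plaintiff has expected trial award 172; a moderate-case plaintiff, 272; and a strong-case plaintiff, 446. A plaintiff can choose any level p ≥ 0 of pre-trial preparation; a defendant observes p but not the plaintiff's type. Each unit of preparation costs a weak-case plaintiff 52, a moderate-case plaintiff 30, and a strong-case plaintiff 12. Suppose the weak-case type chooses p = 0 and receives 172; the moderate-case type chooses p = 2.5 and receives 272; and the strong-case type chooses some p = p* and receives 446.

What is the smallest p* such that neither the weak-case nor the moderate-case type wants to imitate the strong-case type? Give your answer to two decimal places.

Weak-case type (on-path payoff 172) won't mimic when 172 ≥ 446 − 52·p*, i.e. p* ≥ 5.27.
Moderate-case type (on-path payoff 272 − 30×2.5 = 197) won't mimic when 197 ≥ 446 − 30·p*, i.e. p* ≥ 8.30.
Both must hold, so p* = max(5.27, 8.30) = 8.30. The moderate-case type's constraint binds.

8.30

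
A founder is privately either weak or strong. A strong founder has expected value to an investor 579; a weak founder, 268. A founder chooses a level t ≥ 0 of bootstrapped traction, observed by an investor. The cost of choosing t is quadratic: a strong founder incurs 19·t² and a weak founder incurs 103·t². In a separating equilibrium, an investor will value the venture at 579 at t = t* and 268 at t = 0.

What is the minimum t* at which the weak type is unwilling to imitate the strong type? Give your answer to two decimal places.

The weak type at t = 0 receives 268; imitating at t* yields 579 − 103·t*².
Indifference: 268 = 579 − 103·t*², so t*² = (579 − 268) / 103 ≈ 3.0194.
t* = √3.0194 ≈ 1.74.

1.74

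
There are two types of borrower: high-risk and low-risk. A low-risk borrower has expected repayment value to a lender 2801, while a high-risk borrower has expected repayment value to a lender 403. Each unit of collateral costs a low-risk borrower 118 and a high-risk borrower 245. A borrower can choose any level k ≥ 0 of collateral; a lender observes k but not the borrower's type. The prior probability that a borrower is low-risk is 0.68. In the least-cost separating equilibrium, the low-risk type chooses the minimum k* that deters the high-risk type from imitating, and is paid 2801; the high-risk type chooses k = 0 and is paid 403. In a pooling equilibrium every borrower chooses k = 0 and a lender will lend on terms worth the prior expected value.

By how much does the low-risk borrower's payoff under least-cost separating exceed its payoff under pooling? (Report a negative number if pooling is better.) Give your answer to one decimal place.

-387.6

Least-cost separating signal: k* solves 403 = 2801 − 245·k*, so k* = (2801 − 403)/245 ≈ 9.7878.
Low-risk type's separating payoff: 2801 − 118 × k* = 2801 − 118 × (2801 − 403)/245 = 2801 − 282964/245 ≈ 1646.045.
Pooling payoff: 0.68 × 2801 + 0.32 × 403 = 2033.64.
Difference: 1646.045 − 2033.64 = -387.595, i.e. -387.6 to one decimal place.
The low-risk type would prefer the pooling outcome.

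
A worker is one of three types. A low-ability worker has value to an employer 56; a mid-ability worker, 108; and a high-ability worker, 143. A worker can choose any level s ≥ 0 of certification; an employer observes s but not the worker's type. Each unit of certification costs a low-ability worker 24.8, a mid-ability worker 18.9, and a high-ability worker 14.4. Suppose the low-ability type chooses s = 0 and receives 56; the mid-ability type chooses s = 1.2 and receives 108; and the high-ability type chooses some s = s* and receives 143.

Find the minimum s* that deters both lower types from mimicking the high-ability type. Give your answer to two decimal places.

3.51

Low-ability type (on-path payoff 56) won't mimic when 56 ≥ 143 − 24.8·s*, i.e. s* ≥ 3.51.
Mid-ability type (on-path payoff 108 − 18.9×1.2 = 85.32) won't mimic when 85.32 ≥ 143 − 18.9·s*, i.e. s* ≥ 3.05.
Both must hold, so s* = max(3.51, 3.05) = 3.51. The low-ability type's constraint binds.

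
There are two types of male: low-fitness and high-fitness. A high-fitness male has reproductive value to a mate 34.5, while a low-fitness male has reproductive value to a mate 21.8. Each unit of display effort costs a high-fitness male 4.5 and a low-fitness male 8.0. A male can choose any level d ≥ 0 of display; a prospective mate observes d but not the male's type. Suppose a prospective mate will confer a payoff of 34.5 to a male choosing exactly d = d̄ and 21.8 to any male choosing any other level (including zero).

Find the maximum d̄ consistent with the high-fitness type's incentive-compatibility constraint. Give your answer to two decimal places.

Choosing d̄ yields the high-fitness type 34.5 − 4.5·d̄; choosing zero yields 21.8.
The high-fitness type is indifferent at 34.5 − 4.5·d̄ = 21.8, i.e. d̄ = (34.5 − 21.8) / 4.5 ≈ 2.82.
For any d̄ above 2.82 the high-fitness type would rather pool at zero, so separation collapses.

2.82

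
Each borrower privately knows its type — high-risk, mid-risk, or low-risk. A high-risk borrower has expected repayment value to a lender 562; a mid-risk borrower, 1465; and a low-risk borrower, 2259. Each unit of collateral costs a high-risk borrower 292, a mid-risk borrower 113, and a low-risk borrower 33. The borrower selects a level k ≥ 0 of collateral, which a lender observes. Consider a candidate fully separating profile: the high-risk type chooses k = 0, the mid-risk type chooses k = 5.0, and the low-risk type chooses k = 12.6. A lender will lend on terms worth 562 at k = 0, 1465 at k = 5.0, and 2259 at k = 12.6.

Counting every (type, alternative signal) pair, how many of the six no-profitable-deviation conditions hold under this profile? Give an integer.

6

Mid-risk (own payoff 1465 − 113×5.0 = 900): to k=0 gives 562 → no gain ✓; to k=12.6 gives 2259 − 113×12.6 = 835.2 → no gain ✓.
High-risk (own payoff 562): to k=5.0 gives 1465 − 292×5.0 = 5 → no gain ✓; to k=12.6 gives 2259 − 292×12.6 = -1420.2 → no gain ✓.
Low-risk (own payoff 2259 − 33×12.6 = 1843.2): to k=0 gives 562 → no gain ✓; to k=5.0 gives 1465 − 33×5.0 = 1300 → no gain ✓.
6 of the 6 constraints hold; this profile is a separating equilibrium.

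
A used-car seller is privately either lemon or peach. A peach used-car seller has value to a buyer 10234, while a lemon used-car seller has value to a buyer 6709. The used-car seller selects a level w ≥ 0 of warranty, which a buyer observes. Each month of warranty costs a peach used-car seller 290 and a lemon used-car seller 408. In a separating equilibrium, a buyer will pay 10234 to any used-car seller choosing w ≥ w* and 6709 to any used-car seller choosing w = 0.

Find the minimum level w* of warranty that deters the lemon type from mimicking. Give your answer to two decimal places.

A lemon used-car seller choosing w = 0 receives 6709.
Imitating at w* instead would pay 10234 at cost 408·w*, netting 10234 − 408·w*.
Indifference: 6709 = 10234 − 408·w*, so w* = (10234 − 6709) / 408 ≈ 8.64.
This is the lemon type's binding incentive-compatibility constraint; any w ≥ 8.64 sustains separation on that side.

8.64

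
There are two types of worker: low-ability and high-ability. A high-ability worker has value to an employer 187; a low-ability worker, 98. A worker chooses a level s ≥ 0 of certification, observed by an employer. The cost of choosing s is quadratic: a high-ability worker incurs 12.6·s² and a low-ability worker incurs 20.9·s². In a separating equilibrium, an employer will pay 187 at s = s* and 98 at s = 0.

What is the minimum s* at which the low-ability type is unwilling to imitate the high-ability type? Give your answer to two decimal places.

The low-ability type at s = 0 receives 98; imitating at s* yields 187 − 20.9·s*².
Indifference: 98 = 187 − 20.9·s*², so s*² = (187 − 98) / 20.9 ≈ 4.2584.
s* = √4.2584 ≈ 2.06.

2.06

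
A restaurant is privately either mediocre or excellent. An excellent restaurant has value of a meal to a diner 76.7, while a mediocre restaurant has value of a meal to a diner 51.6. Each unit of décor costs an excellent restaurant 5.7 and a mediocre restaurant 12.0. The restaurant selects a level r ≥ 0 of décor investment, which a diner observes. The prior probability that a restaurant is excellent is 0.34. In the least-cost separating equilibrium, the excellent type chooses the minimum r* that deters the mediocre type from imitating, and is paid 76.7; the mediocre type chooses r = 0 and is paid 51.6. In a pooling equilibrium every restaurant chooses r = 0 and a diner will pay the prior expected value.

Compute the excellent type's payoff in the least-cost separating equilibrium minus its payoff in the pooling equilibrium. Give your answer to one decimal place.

Least-cost separating signal: r* solves 51.6 = 76.7 − 12.0·r*, so r* = (76.7 − 51.6)/12.0 ≈ 2.0917.
Excellent type's separating payoff: 76.7 − 5.7 × r* = 76.7 − 5.7 × (76.7 − 51.6)/12.0 = 76.7 − 143.07/12.0 ≈ 64.778.
Pooling payoff: 0.34 × 76.7 + 0.66 × 51.6 = 60.134.
Difference: 64.778 − 60.134 = 4.644, i.e. 4.6 to one decimal place.
The excellent type prefers to separate.

4.6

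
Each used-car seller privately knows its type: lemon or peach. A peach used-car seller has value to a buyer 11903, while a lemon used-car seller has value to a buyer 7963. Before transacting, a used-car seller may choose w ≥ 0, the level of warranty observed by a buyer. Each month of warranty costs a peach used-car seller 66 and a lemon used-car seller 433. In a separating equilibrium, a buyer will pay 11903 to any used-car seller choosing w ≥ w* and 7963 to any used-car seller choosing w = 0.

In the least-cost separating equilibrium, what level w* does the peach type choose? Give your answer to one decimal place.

9.1

A lemon used-car seller choosing w = 0 receives 7963.
Imitating at w* instead would pay 11903 at cost 433·w*, netting 11903 − 433·w*.
Indifference: 7963 = 11903 − 433·w*, so w* = (11903 − 7963) / 433 ≈ 9.1.
At w* the lemon type's incentive constraint just binds; the peach type strictly prefers w* since its per-unit cost is lower.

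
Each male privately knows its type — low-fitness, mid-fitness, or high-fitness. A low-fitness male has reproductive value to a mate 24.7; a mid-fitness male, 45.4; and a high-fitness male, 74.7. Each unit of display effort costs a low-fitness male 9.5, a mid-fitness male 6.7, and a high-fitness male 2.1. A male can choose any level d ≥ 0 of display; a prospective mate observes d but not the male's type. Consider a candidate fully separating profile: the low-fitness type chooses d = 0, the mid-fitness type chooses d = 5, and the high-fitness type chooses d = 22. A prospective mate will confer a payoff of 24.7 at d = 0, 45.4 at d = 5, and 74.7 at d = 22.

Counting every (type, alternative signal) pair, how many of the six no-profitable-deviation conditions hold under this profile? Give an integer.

Low-fitness (own payoff 24.7): to d=5 gives 45.4 − 9.5×5 = -2.1 → no gain ✓; to d=22 gives 74.7 − 9.5×22 = -134.3 → no gain ✓.
High-fitness (own payoff 74.7 − 2.1×22 = 28.5): to d=0 gives 24.7 → no gain ✓; to d=5 gives 45.4 − 2.1×5 = 34.9 → profitable ✗.
Mid-fitness (own payoff 45.4 − 6.7×5 = 11.9): to d=0 gives 24.7 → profitable ✗; to d=22 gives 74.7 − 6.7×22 = -72.7 → no gain ✓.
4 of the 6 constraints hold; not an equilibrium.

4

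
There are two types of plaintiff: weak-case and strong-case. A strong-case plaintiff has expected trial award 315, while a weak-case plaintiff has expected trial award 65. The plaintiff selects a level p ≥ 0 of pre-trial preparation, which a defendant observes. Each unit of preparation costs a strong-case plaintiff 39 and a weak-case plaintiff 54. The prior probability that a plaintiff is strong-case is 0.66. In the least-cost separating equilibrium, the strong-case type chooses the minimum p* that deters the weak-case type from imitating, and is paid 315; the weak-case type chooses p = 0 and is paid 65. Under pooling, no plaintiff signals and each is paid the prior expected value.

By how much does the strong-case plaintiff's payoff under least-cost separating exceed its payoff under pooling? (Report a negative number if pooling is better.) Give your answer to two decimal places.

-95.56

Least-cost separating signal: p* solves 65 = 315 − 54·p*, so p* = (315 − 65)/54 ≈ 4.6296.
Strong-case type's separating payoff: 315 − 39 × p* = 315 − 39 × (315 − 65)/54 = 315 − 9750/54 ≈ 134.4444.
Pooling payoff: 0.66 × 315 + 0.34 × 65 = 230.
Difference: 134.4444 − 230 = -95.5556, i.e. -95.56 to two decimal places.
The strong-case type would prefer the pooling outcome.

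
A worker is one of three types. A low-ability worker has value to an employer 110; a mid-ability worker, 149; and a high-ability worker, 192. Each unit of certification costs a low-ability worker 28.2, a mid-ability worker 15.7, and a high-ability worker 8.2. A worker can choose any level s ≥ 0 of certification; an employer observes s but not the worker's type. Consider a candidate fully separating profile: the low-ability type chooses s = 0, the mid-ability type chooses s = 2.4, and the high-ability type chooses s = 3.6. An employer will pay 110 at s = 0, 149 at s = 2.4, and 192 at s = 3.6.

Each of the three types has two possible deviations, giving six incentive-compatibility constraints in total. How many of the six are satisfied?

Mid-ability (own payoff 149 − 15.7×2.4 = 111.32): to s=0 gives 110 → no gain ✓; to s=3.6 gives 192 − 15.7×3.6 = 135.48 → profitable ✗.
High-ability (own payoff 192 − 8.2×3.6 = 162.48): to s=0 gives 110 → no gain ✓; to s=2.4 gives 149 − 8.2×2.4 = 129.32 → no gain ✓.
Low-ability (own payoff 110): to s=2.4 gives 149 − 28.2×2.4 = 81.32 → no gain ✓; to s=3.6 gives 192 − 28.2×3.6 = 90.48 → no gain ✓.
5 of the 6 constraints hold; not an equilibrium.

5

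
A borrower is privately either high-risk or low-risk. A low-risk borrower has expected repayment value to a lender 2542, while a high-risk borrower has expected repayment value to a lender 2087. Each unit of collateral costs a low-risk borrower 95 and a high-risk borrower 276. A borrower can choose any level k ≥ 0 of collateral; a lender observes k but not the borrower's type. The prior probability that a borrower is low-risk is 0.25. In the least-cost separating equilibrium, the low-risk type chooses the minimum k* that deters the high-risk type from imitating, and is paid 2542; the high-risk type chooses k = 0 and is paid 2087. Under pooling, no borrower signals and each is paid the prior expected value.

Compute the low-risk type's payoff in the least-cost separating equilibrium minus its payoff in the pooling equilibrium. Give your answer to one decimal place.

184.6

Least-cost separating signal: k* solves 2087 = 2542 − 276·k*, so k* = (2542 − 2087)/276 ≈ 1.6486.
Low-risk type's separating payoff: 2542 − 95 × k* = 2542 − 95 × (2542 − 2087)/276 = 2542 − 43225/276 ≈ 2385.388.
Pooling payoff: 0.25 × 2542 + 0.75 × 2087 = 2200.75.
Difference: 2385.388 − 2200.75 = 184.638, i.e. 184.6 to one decimal place.
The low-risk type prefers to separate.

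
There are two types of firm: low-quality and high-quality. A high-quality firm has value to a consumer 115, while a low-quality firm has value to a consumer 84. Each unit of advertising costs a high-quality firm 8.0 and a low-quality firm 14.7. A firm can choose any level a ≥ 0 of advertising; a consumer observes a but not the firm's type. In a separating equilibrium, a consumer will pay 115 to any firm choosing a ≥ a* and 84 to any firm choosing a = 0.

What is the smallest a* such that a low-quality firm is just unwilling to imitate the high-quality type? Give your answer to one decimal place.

2.1

A low-quality firm choosing a = 0 receives 84.
Imitating at a* instead would pay 115 at cost 14.7·a*, netting 115 − 14.7·a*.
Indifference: 84 = 115 − 14.7·a*, so a* = (115 − 84) / 14.7 ≈ 2.1.
At a* the low-quality type's incentive constraint just binds; the high-quality type strictly prefers a* since its per-unit cost is lower.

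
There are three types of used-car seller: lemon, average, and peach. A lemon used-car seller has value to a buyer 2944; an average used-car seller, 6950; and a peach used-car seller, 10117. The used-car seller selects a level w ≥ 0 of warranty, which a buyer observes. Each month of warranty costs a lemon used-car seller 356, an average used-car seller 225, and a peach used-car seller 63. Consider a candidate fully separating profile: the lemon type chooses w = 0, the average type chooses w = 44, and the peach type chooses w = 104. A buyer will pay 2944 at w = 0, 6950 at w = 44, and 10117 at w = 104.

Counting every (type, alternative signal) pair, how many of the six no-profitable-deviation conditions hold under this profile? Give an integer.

Lemon (own payoff 2944): to w=44 gives 6950 − 356×44 = -8714 → no gain ✓; to w=104 gives 10117 − 356×104 = -26907 → no gain ✓.
Peach (own payoff 10117 − 63×104 = 3565): to w=0 gives 2944 → no gain ✓; to w=44 gives 6950 − 63×44 = 4178 → profitable ✗.
Average (own payoff 6950 − 225×44 = -2950): to w=0 gives 2944 → profitable ✗; to w=104 gives 10117 − 225×104 = -13283 → no gain ✓.
4 of the 6 constraints hold; not an equilibrium.

4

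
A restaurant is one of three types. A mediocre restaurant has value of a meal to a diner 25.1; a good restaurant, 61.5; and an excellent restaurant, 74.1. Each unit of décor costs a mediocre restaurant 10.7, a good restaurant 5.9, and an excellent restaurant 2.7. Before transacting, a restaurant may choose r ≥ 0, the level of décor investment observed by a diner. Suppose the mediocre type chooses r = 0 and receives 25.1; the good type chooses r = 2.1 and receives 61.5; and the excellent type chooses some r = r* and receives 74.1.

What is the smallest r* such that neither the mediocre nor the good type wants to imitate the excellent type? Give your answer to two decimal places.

4.58

Mediocre type (on-path payoff 25.1) won't mimic when 25.1 ≥ 74.1 − 10.7·r*, i.e. r* ≥ 4.58.
Good type (on-path payoff 61.5 − 5.9×2.1 = 49.11) won't mimic when 49.11 ≥ 74.1 − 5.9·r*, i.e. r* ≥ 4.24.
Both must hold, so r* = max(4.58, 4.24) = 4.58. The mediocre type's constraint binds.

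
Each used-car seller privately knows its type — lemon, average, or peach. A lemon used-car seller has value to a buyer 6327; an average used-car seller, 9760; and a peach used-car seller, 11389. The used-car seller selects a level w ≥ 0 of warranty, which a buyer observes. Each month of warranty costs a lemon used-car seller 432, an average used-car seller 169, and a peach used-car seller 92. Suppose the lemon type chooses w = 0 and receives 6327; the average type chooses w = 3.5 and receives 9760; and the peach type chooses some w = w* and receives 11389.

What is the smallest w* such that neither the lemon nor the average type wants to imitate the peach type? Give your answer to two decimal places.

13.14

Average type (on-path payoff 9760 − 169×3.5 = 9168.5) won't mimic when 9168.5 ≥ 11389 − 169·w*, i.e. w* ≥ 13.14.
Lemon type (on-path payoff 6327) won't mimic when 6327 ≥ 11389 − 432·w*, i.e. w* ≥ 11.72.
Both must hold, so w* = max(11.72, 13.14) = 13.14. The average type's constraint binds.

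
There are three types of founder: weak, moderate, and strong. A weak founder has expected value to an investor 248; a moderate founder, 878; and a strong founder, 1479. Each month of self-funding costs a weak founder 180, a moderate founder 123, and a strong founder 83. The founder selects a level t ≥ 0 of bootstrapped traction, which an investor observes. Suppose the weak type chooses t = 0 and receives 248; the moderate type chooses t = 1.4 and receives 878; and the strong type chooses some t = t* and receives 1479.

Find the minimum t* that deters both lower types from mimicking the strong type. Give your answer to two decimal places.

6.84

Weak type (on-path payoff 248) won't mimic when 248 ≥ 1479 − 180·t*, i.e. t* ≥ 6.84.
Moderate type (on-path payoff 878 − 123×1.4 = 705.8) won't mimic when 705.8 ≥ 1479 − 123·t*, i.e. t* ≥ 6.29.
Both must hold, so t* = max(6.84, 6.29) = 6.84. The weak type's constraint binds.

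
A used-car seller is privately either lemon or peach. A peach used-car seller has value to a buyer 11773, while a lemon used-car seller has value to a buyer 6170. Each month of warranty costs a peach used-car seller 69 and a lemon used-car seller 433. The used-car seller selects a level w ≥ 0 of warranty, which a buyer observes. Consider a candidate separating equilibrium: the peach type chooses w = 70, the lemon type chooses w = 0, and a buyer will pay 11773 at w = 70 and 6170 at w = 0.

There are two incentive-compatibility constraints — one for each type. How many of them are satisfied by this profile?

Peach type: signal → 11773 − 69 × 70 = 6943; deviate to 0 → 6170. IC holds (6943 ≥ 6170).
Lemon type: stay at 0 → 6170; mimic → 11773 − 433 × 70 = -18537. IC holds (6170 ≥ -18537).
2 of 2 constraints hold, so this is a separating equilibrium.

2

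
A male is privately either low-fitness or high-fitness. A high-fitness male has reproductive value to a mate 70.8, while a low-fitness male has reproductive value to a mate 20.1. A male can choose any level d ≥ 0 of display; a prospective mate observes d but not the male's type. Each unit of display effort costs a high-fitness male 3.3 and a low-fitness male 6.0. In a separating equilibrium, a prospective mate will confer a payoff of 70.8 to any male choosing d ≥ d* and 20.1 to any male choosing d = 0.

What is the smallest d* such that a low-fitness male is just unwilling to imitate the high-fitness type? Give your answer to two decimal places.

8.45

A low-fitness male choosing d = 0 receives 20.1.
Imitating at d* instead would pay 70.8 at cost 6.0·d*, netting 70.8 − 6.0·d*.
Indifference: 20.1 = 70.8 − 6.0·d*, so d* = (70.8 − 20.1) / 6.0 = 8.45.
This is the low-fitness type's binding incentive-compatibility constraint; any d ≥ 8.45 sustains separation on that side.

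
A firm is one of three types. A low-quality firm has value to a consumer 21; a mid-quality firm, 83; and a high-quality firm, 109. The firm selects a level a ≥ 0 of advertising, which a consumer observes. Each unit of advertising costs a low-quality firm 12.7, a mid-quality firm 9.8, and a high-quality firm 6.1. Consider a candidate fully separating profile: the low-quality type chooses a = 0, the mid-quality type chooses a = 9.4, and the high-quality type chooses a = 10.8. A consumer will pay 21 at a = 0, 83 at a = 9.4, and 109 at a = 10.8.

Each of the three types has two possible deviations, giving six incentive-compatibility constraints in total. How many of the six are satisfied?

4

High-quality (own payoff 109 − 6.1×10.8 = 43.12): to a=0 gives 21 → no gain ✓; to a=9.4 gives 83 − 6.1×9.4 = 25.66 → no gain ✓.
Low-quality (own payoff 21): to a=9.4 gives 83 − 12.7×9.4 = -36.38 → no gain ✓; to a=10.8 gives 109 − 12.7×10.8 = -28.16 → no gain ✓.
Mid-quality (own payoff 83 − 9.8×9.4 = -9.12): to a=0 gives 21 → profitable ✗; to a=10.8 gives 109 − 9.8×10.8 = 3.16 → profitable ✗.
4 of the 6 constraints hold; not an equilibrium.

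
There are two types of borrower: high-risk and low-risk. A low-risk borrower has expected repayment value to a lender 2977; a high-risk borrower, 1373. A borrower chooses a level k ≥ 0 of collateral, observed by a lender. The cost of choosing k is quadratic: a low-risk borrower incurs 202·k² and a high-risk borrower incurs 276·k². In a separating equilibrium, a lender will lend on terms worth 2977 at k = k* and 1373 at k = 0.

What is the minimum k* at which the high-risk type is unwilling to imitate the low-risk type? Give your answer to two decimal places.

2.41

The high-risk type at k = 0 receives 1373; imitating at k* yields 2977 − 276·k*².
Indifference: 1373 = 2977 − 276·k*², so k*² = (2977 − 1373) / 276 ≈ 5.8116.
k* = √5.8116 ≈ 2.41.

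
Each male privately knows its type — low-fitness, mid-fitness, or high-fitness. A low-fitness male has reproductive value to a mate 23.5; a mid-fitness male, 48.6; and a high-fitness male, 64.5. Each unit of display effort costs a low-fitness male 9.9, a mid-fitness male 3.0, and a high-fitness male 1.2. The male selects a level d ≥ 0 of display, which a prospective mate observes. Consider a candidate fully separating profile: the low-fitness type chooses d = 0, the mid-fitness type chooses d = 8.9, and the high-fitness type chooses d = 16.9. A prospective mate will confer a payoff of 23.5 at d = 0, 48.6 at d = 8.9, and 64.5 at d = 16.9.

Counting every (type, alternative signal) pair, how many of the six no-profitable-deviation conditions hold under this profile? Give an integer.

Mid-fitness (own payoff 48.6 − 3.0×8.9 = 21.9): to d=0 gives 23.5 → profitable ✗; to d=16.9 gives 64.5 − 3.0×16.9 = 13.8 → no gain ✓.
Low-fitness (own payoff 23.5): to d=8.9 gives 48.6 − 9.9×8.9 = -39.51 → no gain ✓; to d=16.9 gives 64.5 − 9.9×16.9 = -102.81 → no gain ✓.
High-fitness (own payoff 64.5 − 1.2×16.9 = 44.22): to d=0 gives 23.5 → no gain ✓; to d=8.9 gives 48.6 − 1.2×8.9 = 37.92 → no gain ✓.
5 of the 6 constraints hold; not an equilibrium.

5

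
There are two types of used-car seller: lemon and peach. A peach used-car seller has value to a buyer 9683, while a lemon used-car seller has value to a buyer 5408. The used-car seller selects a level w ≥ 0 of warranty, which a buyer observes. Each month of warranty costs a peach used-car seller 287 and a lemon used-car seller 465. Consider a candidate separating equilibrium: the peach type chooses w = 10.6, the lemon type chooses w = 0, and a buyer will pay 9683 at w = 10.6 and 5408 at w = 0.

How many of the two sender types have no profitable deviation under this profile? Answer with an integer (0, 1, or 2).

2

Lemon type: stay at 0 → 5408; mimic → 9683 − 465 × 10.6 = 4754. IC holds (5408 ≥ 4754).
Peach type: signal → 9683 − 287 × 10.6 = 6640.8; deviate to 0 → 5408. IC holds (6640.8 ≥ 5408).
2 of 2 constraints hold, so this is a separating equilibrium.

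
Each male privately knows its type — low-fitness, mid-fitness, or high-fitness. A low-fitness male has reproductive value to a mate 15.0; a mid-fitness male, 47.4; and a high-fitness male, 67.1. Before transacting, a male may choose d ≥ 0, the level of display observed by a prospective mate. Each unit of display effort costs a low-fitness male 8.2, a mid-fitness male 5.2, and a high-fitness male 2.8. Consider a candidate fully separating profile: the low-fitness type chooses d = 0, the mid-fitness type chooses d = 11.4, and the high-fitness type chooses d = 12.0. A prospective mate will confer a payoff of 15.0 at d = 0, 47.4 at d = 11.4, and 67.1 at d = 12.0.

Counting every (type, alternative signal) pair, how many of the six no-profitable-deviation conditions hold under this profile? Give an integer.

4

High-fitness (own payoff 67.1 − 2.8×12.0 = 33.5): to d=0 gives 15.0 → no gain ✓; to d=11.4 gives 47.4 − 2.8×11.4 = 15.48 → no gain ✓.
Mid-fitness (own payoff 47.4 − 5.2×11.4 = -11.88): to d=0 gives 15.0 → profitable ✗; to d=12.0 gives 67.1 − 5.2×12.0 = 4.7 → profitable ✗.
Low-fitness (own payoff 15.0): to d=11.4 gives 47.4 − 8.2×11.4 = -46.08 → no gain ✓; to d=12.0 gives 67.1 − 8.2×12.0 = -31.3 → no gain ✓.
4 of the 6 constraints hold; not an equilibrium.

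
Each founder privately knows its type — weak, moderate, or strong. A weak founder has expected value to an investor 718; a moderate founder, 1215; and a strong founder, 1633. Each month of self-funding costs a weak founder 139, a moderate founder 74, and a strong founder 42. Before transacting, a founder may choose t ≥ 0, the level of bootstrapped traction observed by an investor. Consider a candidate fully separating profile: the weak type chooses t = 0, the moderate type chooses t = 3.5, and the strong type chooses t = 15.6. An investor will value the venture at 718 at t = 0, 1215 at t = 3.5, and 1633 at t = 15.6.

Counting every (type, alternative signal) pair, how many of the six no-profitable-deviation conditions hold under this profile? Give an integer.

Moderate (own payoff 1215 − 74×3.5 = 956): to t=0 gives 718 → no gain ✓; to t=15.6 gives 1633 − 74×15.6 = 478.6 → no gain ✓.
Weak (own payoff 718): to t=3.5 gives 1215 − 139×3.5 = 728.5 → profitable ✗; to t=15.6 gives 1633 − 139×15.6 = -535.4 → no gain ✓.
Strong (own payoff 1633 − 42×15.6 = 977.8): to t=0 gives 718 → no gain ✓; to t=3.5 gives 1215 − 42×3.5 = 1068 → profitable ✗.
4 of the 6 constraints hold; not an equilibrium.

4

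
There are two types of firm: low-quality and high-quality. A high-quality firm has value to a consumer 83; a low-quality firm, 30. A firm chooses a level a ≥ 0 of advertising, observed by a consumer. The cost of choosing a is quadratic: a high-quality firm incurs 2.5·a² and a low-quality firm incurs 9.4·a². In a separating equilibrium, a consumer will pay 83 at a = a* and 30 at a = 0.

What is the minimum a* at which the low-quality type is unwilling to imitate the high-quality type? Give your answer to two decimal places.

The low-quality type at a = 0 receives 30; imitating at a* yields 83 − 9.4·a*².
Indifference: 30 = 83 − 9.4·a*², so a*² = (83 − 30) / 9.4 ≈ 5.6383.
a* = √5.6383 ≈ 2.37.

2.37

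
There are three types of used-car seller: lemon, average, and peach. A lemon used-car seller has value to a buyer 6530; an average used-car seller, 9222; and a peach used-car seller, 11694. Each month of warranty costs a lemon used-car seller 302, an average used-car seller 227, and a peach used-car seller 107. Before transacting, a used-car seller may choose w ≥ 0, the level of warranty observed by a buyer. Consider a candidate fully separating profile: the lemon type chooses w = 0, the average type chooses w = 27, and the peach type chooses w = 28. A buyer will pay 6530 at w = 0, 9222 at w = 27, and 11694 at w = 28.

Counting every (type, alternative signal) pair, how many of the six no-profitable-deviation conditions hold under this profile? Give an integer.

4

Average (own payoff 9222 − 227×27 = 3093): to w=0 gives 6530 → profitable ✗; to w=28 gives 11694 − 227×28 = 5338 → profitable ✗.
Peach (own payoff 11694 − 107×28 = 8698): to w=0 gives 6530 → no gain ✓; to w=27 gives 9222 − 107×27 = 6333 → no gain ✓.
Lemon (own payoff 6530): to w=27 gives 9222 − 302×27 = 1068 → no gain ✓; to w=28 gives 11694 − 302×28 = 3238 → no gain ✓.
4 of the 6 constraints hold; not an equilibrium.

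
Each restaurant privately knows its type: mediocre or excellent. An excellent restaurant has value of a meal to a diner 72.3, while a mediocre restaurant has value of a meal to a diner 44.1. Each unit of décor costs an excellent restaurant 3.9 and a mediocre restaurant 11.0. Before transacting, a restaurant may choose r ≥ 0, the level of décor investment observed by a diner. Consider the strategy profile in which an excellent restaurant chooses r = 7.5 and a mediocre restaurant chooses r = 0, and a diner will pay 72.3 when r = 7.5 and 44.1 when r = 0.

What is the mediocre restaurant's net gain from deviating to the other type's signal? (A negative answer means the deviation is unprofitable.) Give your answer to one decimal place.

Playing r = 0 the mediocre restaurant receives 44.1.
Deviating to r = 7.5 brings payment 72.3 at cost 11.0 × 7.5 = 82.5, netting -10.2.
Gain from deviating: -10.2 − 44.1 = -54.3.
The gain is negative, so the mediocre type's incentive-compatibility constraint is satisfied.

-54.3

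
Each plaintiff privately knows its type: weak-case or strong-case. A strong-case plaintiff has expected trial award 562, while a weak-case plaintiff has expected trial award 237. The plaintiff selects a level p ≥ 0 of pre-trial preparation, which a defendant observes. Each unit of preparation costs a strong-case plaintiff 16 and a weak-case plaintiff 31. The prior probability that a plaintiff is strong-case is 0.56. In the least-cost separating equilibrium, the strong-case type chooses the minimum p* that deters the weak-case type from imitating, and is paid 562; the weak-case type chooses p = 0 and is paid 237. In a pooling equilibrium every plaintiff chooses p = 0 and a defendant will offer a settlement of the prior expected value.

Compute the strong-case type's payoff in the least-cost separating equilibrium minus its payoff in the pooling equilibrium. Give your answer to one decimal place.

-24.7

Least-cost separating signal: p* solves 237 = 562 − 31·p*, so p* = (562 − 237)/31 ≈ 10.4839.
Strong-case type's separating payoff: 562 − 16 × p* = 562 − 16 × (562 − 237)/31 = 562 − 5200/31 ≈ 394.258.
Pooling payoff: 0.56 × 562 + 0.44 × 237 = 419.
Difference: 394.258 − 419 = -24.742, i.e. -24.7 to one decimal place.
The strong-case type would prefer the pooling outcome.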